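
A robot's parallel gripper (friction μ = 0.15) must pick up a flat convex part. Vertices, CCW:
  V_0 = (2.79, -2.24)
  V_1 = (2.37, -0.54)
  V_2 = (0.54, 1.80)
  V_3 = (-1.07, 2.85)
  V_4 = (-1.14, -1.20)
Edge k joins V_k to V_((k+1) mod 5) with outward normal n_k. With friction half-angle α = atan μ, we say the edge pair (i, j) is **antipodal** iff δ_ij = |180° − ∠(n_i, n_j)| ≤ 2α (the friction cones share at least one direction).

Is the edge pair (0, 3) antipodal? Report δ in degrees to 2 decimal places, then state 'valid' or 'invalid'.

α = atan 0.15 = 8.53°;  2α = 17.06°
edge 0: e_0 = (-0.42, +1.70);  n_0 = (+0.9708, +0.2398)
edge 3: e_3 = (-0.07, -4.05);  n_3 = (-0.9999, +0.0173)
∠(n_0, n_3) = 165.13°
δ = |180° − 165.13°| = 14.87°
14.87° ≤ 2α = 17.06°  →  valid

δ = 14.87°, valid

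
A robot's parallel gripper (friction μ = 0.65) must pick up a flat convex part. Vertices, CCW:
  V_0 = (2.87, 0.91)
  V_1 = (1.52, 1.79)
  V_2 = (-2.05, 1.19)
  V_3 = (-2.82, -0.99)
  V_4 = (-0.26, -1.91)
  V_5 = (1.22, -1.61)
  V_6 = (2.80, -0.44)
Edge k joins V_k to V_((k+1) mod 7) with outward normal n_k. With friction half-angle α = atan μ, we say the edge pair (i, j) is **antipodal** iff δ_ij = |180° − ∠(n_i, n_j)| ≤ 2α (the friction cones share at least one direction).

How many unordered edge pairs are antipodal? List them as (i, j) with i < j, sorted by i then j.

count = 8; pairs: (0,3), (0,4), (1,3), (1,4), (1,5), (2,4), (2,5), (2,6)

α = atan 0.65 = 33.02°;  2α = 66.05°
n_0 = (+0.5461, +0.8377)
n_1 = (-0.1657, +0.9862)
n_2 = (-0.9429, +0.3330)
n_3 = (-0.3382, -0.9411)
n_4 = (+0.1987, -0.9801)
n_5 = (+0.5951, -0.8036)
n_6 = (+0.9987, -0.0518)
  (0,1): δ = 137.36°  ·
  (0,2): δ = 76.36°  ·
  (0,3): δ = 13.33°  ✓
  (0,4): δ = 44.56°  ✓
  (0,5): δ = 69.62°  ·
  (0,6): δ = 120.13°  ·
  (1,2): δ = 118.99°  ·
  (1,3): δ = 29.31°  ✓
  (1,4): δ = 1.92°  ✓
  (1,5): δ = 26.98°  ✓
  (1,6): δ = 77.49°  ·
  (2,3): δ = 90.31°  ·
  (2,4): δ = 59.09°  ✓
  (2,5): δ = 34.03°  ✓
  (2,6): δ = 16.49°  ✓
  (3,4): δ = 148.77°  ·
  (3,5): δ = 123.71°  ·
  (3,6): δ = 73.20°  ·
  (4,5): δ = 154.94°  ·
  (4,6): δ = 104.43°  ·
  (5,6): δ = 129.49°  ·
antipodal pairs: 8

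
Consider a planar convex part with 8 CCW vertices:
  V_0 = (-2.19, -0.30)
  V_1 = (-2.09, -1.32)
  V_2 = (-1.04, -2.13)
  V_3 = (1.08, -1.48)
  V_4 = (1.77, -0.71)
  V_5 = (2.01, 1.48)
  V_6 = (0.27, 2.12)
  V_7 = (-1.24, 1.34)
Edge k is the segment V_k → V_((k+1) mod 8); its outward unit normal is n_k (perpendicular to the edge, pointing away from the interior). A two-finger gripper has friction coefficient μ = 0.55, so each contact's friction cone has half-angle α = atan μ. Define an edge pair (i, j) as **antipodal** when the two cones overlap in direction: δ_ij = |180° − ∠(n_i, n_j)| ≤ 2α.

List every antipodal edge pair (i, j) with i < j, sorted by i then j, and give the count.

count = 10; pairs: (0,3), (0,4), (1,5), (2,5), (2,6), (2,7), (3,6), (3,7), (4,6), (4,7)

α = atan 0.55 = 28.81°;  2α = 57.62°
n_0 = (-0.9952, -0.0976)
n_1 = (-0.6108, -0.7918)
n_2 = (+0.2931, -0.9561)
n_3 = (+0.7447, -0.6674)
n_4 = (+0.9940, -0.1089)
n_5 = (+0.3452, +0.9385)
n_6 = (-0.4589, +0.8885)
n_7 = (-0.8653, +0.5012)
  (0,1): δ = 133.25°  ·
  (0,2): δ = 78.55°  ·
  (0,3): δ = 47.46°  ✓
  (0,4): δ = 11.85°  ✓
  (0,5): δ = 64.21°  ·
  (0,6): δ = 111.72°  ·
  (0,7): δ = 144.32°  ·
  (1,2): δ = 125.31°  ·
  (1,3): δ = 94.22°  ·
  (1,4): δ = 58.61°  ·
  (1,5): δ = 17.45°  ✓
  (1,6): δ = 64.97°  ·
  (1,7): δ = 97.57°  ·
  (2,3): δ = 148.91°  ·
  (2,4): δ = 113.30°  ·
  (2,5): δ = 37.24°  ✓
  (2,6): δ = 10.27°  ✓
  (2,7): δ = 42.87°  ✓
  (3,4): δ = 144.39°  ·
  (3,5): δ = 68.33°  ·
  (3,6): δ = 20.82°  ✓
  (3,7): δ = 11.78°  ✓
  (4,5): δ = 103.94°  ·
  (4,6): δ = 56.43°  ✓
  (4,7): δ = 23.83°  ✓
  (5,6): δ = 132.49°  ·
  (5,7): δ = 99.89°  ·
  (6,7): δ = 147.40°  ·
antipodal pairs: 10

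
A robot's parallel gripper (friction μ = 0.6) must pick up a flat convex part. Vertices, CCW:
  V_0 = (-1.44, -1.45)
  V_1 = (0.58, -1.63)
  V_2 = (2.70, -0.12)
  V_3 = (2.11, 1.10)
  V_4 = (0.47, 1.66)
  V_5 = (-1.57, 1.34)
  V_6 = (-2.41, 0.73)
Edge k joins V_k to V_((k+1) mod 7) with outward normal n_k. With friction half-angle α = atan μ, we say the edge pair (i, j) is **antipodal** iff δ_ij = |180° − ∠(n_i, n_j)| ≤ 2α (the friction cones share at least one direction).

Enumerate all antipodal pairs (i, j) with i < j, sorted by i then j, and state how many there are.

count = 9; pairs: (0,2), (0,3), (0,4), (0,5), (1,3), (1,4), (1,5), (2,6), (3,6)

α = atan 0.6 = 30.96°;  2α = 61.93°
n_0 = (-0.0888, -0.9961)
n_1 = (+0.5801, -0.8145)
n_2 = (+0.9003, +0.4354)
n_3 = (+0.3231, +0.9463)
n_4 = (-0.1550, +0.9879)
n_5 = (-0.5876, +0.8092)
n_6 = (-0.9136, -0.4065)
  (0,1): δ = 139.45°  ·
  (0,2): δ = 59.10°  ✓
  (0,3): δ = 13.76°  ✓
  (0,4): δ = 14.01°  ✓
  (0,5): δ = 41.08°  ✓
  (0,6): δ = 119.08°  ·
  (1,2): δ = 99.65°  ·
  (1,3): δ = 54.31°  ✓
  (1,4): δ = 26.55°  ✓
  (1,5): δ = 0.53°  ✓
  (1,6): δ = 78.53°  ·
  (2,3): δ = 134.66°  ·
  (2,4): δ = 106.89°  ·
  (2,5): δ = 79.82°  ·
  (2,6): δ = 1.82°  ✓
  (3,4): δ = 152.23°  ·
  (3,5): δ = 125.16°  ·
  (3,6): δ = 47.16°  ✓
  (4,5): δ = 152.93°  ·
  (4,6): δ = 74.93°  ·
  (5,6): δ = 102.00°  ·
antipodal pairs: 9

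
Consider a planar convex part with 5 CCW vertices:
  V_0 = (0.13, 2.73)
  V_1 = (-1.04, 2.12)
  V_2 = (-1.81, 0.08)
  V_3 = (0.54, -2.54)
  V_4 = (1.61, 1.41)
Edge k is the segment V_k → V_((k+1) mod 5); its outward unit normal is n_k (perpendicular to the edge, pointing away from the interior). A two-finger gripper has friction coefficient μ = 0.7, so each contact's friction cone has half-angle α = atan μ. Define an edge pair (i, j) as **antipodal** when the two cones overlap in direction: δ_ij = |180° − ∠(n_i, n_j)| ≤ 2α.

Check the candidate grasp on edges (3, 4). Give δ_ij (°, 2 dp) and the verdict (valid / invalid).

δ = 116.57°, invalid

α = atan 0.7 = 34.99°;  2α = 69.98°
edge 3: e_3 = (+1.07, +3.95);  n_3 = (+0.9652, -0.2615)
edge 4: e_4 = (-1.48, +1.32);  n_4 = (+0.6656, +0.7463)
∠(n_3, n_4) = 63.43°
δ = |180° − 63.43°| = 116.57°
116.57° > 2α = 69.98°  →  invalid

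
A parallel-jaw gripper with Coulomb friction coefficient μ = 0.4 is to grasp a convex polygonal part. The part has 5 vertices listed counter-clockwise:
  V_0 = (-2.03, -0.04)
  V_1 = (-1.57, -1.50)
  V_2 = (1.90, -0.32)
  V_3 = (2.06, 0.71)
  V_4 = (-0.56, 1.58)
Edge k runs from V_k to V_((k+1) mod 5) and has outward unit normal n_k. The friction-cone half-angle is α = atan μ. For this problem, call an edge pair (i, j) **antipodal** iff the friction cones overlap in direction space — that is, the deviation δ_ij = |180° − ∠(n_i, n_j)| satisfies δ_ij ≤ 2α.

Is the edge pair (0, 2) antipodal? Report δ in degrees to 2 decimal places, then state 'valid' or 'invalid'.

α = atan 0.4 = 21.80°;  2α = 43.60°
edge 0: e_0 = (+0.46, -1.46);  n_0 = (-0.9538, -0.3005)
edge 2: e_2 = (+0.16, +1.03);  n_2 = (+0.9881, -0.1535)
∠(n_0, n_2) = 153.68°
δ = |180° − 153.68°| = 26.32°
26.32° ≤ 2α = 43.60°  →  valid

δ = 26.32°, valid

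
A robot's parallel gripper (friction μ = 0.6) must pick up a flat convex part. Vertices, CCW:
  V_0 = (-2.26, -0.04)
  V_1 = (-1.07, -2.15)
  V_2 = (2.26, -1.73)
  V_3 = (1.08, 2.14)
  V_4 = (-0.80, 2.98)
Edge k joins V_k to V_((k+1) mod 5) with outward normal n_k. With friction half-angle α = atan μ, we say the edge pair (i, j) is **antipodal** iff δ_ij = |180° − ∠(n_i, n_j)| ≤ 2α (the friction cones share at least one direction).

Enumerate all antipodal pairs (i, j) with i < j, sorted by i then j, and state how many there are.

α = atan 0.6 = 30.96°;  2α = 61.93°
n_0 = (-0.8710, -0.4912)
n_1 = (+0.1251, -0.9921)
n_2 = (+0.9565, +0.2917)
n_3 = (+0.4079, +0.9130)
n_4 = (-0.9003, +0.4352)
  (0,1): δ = 112.23°  ·
  (0,2): δ = 12.47°  ✓
  (0,3): δ = 36.50°  ✓
  (0,4): δ = 124.78°  ·
  (1,2): δ = 80.23°  ·
  (1,3): δ = 31.26°  ✓
  (1,4): δ = 57.01°  ✓
  (2,3): δ = 131.03°  ·
  (2,4): δ = 42.76°  ✓
  (3,4): δ = 91.73°  ·
antipodal pairs: 5

count = 5; pairs: (0,2), (0,3), (1,3), (1,4), (2,4)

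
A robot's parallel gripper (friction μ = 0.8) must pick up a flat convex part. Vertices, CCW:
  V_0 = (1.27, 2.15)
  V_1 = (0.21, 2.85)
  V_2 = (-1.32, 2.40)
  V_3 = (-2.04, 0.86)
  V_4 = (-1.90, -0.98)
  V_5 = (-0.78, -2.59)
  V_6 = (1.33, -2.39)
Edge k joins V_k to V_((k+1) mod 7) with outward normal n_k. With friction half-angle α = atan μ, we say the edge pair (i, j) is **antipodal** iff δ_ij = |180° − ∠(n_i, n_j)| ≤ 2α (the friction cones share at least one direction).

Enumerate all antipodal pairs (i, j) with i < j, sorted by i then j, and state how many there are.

α = atan 0.8 = 38.66°;  2α = 77.32°
n_0 = (+0.5511, +0.8345)
n_1 = (-0.2822, +0.9594)
n_2 = (-0.9059, +0.4235)
n_3 = (-0.9971, -0.0759)
n_4 = (-0.8209, -0.5711)
n_5 = (+0.0944, -0.9955)
n_6 = (+0.9999, +0.0132)
  (0,1): δ = 130.17°  ·
  (0,2): δ = 81.62°  ·
  (0,3): δ = 52.21°  ✓
  (0,4): δ = 21.74°  ✓
  (0,5): δ = 38.85°  ✓
  (0,6): δ = 124.20°  ·
  (1,2): δ = 131.45°  ·
  (1,3): δ = 102.04°  ·
  (1,4): δ = 71.57°  ✓
  (1,5): δ = 10.97°  ✓
  (1,6): δ = 74.37°  ✓
  (2,3): δ = 150.59°  ·
  (2,4): δ = 120.12°  ·
  (2,5): δ = 59.53°  ✓
  (2,6): δ = 25.81°  ✓
  (3,4): δ = 149.53°  ·
  (3,5): δ = 88.94°  ·
  (3,6): δ = 3.59°  ✓
  (4,5): δ = 119.41°  ·
  (4,6): δ = 34.07°  ✓
  (5,6): δ = 94.66°  ·
antipodal pairs: 10

count = 10; pairs: (0,3), (0,4), (0,5), (1,4), (1,5), (1,6), (2,5), (2,6), (3,6), (4,6)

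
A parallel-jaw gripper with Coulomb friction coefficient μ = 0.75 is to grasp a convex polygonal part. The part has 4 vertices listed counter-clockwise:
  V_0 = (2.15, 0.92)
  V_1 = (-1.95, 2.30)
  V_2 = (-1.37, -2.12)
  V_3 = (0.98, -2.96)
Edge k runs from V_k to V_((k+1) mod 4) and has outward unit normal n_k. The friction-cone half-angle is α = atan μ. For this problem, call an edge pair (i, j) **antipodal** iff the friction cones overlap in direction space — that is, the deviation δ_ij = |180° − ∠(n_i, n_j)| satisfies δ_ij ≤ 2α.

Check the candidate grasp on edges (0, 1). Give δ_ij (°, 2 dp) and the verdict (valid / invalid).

α = atan 0.75 = 36.87°;  2α = 73.74°
edge 0: e_0 = (-4.10, +1.38);  n_0 = (+0.3190, +0.9478)
edge 1: e_1 = (+0.58, -4.42);  n_1 = (-0.9915, -0.1301)
∠(n_0, n_1) = 116.08°
δ = |180° − 116.08°| = 63.92°
63.92° ≤ 2α = 73.74°  →  valid

δ = 63.92°, valid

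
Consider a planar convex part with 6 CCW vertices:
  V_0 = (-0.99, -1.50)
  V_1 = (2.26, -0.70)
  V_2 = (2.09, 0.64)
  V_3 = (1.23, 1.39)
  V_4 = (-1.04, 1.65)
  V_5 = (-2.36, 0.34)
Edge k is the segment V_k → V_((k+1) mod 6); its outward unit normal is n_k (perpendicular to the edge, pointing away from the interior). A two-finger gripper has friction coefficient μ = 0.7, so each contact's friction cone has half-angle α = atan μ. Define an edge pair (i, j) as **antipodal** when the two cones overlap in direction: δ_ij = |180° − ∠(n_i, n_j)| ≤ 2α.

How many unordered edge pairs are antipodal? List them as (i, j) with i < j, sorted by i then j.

α = atan 0.7 = 34.99°;  2α = 69.98°
n_0 = (+0.2390, -0.9710)
n_1 = (+0.9920, +0.1259)
n_2 = (+0.6573, +0.7537)
n_3 = (+0.1138, +0.9935)
n_4 = (-0.7044, +0.7098)
n_5 = (-0.8021, -0.5972)
  (0,1): δ = 96.60°  ·
  (0,2): δ = 54.92°  ✓
  (0,3): δ = 20.36°  ✓
  (0,4): δ = 30.95°  ✓
  (0,5): δ = 112.84°  ·
  (1,2): δ = 138.32°  ·
  (1,3): δ = 103.76°  ·
  (1,4): δ = 52.45°  ✓
  (1,5): δ = 29.44°  ✓
  (2,3): δ = 145.44°  ·
  (2,4): δ = 94.13°  ·
  (2,5): δ = 12.24°  ✓
  (3,4): δ = 128.68°  ·
  (3,5): δ = 46.80°  ✓
  (4,5): δ = 98.11°  ·
antipodal pairs: 7

count = 7; pairs: (0,2), (0,3), (0,4), (1,4), (1,5), (2,5), (3,5)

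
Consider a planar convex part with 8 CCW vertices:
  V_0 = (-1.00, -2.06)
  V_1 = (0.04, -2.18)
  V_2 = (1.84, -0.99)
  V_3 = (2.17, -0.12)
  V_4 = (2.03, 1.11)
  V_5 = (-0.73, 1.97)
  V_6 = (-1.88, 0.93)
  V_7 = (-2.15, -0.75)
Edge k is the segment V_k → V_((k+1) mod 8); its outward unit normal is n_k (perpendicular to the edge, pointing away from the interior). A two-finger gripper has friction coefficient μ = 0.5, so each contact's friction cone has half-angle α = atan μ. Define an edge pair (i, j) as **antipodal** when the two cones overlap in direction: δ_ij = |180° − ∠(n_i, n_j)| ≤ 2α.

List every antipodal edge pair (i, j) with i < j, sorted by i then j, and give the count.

count = 10; pairs: (0,4), (0,5), (1,4), (1,5), (1,6), (2,5), (2,6), (3,6), (3,7), (4,7)

α = atan 0.5 = 26.57°;  2α = 53.13°
n_0 = (-0.1146, -0.9934)
n_1 = (+0.5515, -0.8342)
n_2 = (+0.9350, -0.3547)
n_3 = (+0.9936, +0.1131)
n_4 = (+0.2975, +0.9547)
n_5 = (-0.6707, +0.7417)
n_6 = (-0.9873, +0.1587)
n_7 = (-0.7515, -0.6597)
  (0,1): δ = 139.95°  ·
  (0,2): δ = 104.19°  ·
  (0,3): δ = 76.92°  ·
  (0,4): δ = 10.72°  ✓
  (0,5): δ = 48.71°  ✓
  (0,6): δ = 87.45°  ·
  (0,7): δ = 137.86°  ·
  (1,2): δ = 144.24°  ·
  (1,3): δ = 116.98°  ·
  (1,4): δ = 50.78°  ✓
  (1,5): δ = 8.66°  ✓
  (1,6): δ = 47.40°  ✓
  (1,7): δ = 97.81°  ·
  (2,3): δ = 152.73°  ·
  (2,4): δ = 86.53°  ·
  (2,5): δ = 27.10°  ✓
  (2,6): δ = 11.64°  ✓
  (2,7): δ = 62.05°  ·
  (3,4): δ = 113.80°  ·
  (3,5): δ = 54.37°  ·
  (3,6): δ = 15.62°  ✓
  (3,7): δ = 34.79°  ✓
  (4,5): δ = 120.57°  ·
  (4,6): δ = 81.82°  ·
  (4,7): δ = 31.41°  ✓
  (5,6): δ = 141.25°  ·
  (5,7): δ = 90.85°  ·
  (6,7): δ = 129.59°  ·
antipodal pairs: 10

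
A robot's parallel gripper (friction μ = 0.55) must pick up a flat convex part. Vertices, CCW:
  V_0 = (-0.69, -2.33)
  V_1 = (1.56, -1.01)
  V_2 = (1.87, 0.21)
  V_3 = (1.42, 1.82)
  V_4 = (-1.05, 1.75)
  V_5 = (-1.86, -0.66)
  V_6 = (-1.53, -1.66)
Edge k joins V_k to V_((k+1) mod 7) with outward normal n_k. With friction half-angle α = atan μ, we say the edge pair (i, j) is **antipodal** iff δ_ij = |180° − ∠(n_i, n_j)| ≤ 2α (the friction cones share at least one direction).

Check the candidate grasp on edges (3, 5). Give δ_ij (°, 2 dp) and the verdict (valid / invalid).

δ = 73.36°, invalid

α = atan 0.55 = 28.81°;  2α = 57.62°
edge 3: e_3 = (-2.47, -0.07);  n_3 = (-0.0283, +0.9996)
edge 5: e_5 = (+0.33, -1.00);  n_5 = (-0.9496, -0.3134)
∠(n_3, n_5) = 106.64°
δ = |180° − 106.64°| = 73.36°
73.36° > 2α = 57.62°  →  invalid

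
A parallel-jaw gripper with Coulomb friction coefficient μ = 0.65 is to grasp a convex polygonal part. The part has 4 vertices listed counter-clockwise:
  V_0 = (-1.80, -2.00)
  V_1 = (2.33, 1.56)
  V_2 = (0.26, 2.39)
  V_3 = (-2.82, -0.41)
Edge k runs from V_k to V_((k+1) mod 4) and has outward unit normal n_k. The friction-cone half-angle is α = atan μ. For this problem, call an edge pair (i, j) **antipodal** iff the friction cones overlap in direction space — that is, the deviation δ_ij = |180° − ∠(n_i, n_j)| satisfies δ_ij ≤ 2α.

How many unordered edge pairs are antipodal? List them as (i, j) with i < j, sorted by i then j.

α = atan 0.65 = 33.02°;  2α = 66.05°
n_0 = (+0.6529, -0.7574)
n_1 = (+0.3722, +0.9282)
n_2 = (-0.6727, +0.7399)
n_3 = (-0.8417, -0.5400)
  (0,1): δ = 62.61°  ✓
  (0,2): δ = 1.51°  ✓
  (0,3): δ = 81.92°  ·
  (1,2): δ = 115.88°  ·
  (1,3): δ = 35.47°  ✓
  (2,3): δ = 99.59°  ·
antipodal pairs: 3

count = 3; pairs: (0,1), (0,2), (1,3)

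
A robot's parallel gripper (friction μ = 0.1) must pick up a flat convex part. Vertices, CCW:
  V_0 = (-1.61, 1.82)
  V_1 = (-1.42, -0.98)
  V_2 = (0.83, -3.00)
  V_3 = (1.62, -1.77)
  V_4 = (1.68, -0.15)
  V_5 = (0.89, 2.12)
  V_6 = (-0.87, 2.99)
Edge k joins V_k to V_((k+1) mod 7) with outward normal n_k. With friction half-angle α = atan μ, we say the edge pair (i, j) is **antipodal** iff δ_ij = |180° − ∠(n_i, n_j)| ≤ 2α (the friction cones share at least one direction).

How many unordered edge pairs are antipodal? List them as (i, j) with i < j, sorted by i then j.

α = atan 0.1 = 5.71°;  2α = 11.42°
n_0 = (-0.9977, -0.0677)
n_1 = (-0.6681, -0.7441)
n_2 = (+0.8414, -0.5404)
n_3 = (+0.9993, -0.0370)
n_4 = (+0.9444, +0.3287)
n_5 = (+0.4431, +0.8965)
n_6 = (-0.8451, +0.5345)
  (0,1): δ = 135.80°  ·
  (0,2): δ = 36.59°  ·
  (0,3): δ = 6.00°  ✓
  (0,4): δ = 15.31°  ·
  (0,5): δ = 59.81°  ·
  (0,6): δ = 143.81°  ·
  (1,2): δ = 80.79°  ·
  (1,3): δ = 50.20°  ·
  (1,4): δ = 28.89°  ·
  (1,5): δ = 15.61°  ·
  (1,6): δ = 99.60°  ·
  (2,3): δ = 149.41°  ·
  (2,4): δ = 128.10°  ·
  (2,5): δ = 83.59°  ·
  (2,6): δ = 0.40°  ✓
  (3,4): δ = 158.69°  ·
  (3,5): δ = 114.18°  ·
  (3,6): δ = 30.19°  ·
  (4,5): δ = 135.49°  ·
  (4,6): δ = 51.50°  ·
  (5,6): δ = 96.01°  ·
antipodal pairs: 2

count = 2; pairs: (0,3), (2,6)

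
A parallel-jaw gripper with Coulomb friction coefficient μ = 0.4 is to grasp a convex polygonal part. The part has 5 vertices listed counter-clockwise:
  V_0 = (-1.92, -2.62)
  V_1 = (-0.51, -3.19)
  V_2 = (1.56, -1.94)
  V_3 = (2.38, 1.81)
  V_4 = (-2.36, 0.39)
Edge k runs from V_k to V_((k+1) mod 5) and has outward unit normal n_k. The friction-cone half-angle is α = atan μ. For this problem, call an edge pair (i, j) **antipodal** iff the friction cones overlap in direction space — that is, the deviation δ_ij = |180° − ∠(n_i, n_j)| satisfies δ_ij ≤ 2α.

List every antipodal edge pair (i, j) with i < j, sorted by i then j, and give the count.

α = atan 0.4 = 21.80°;  2α = 43.60°
n_0 = (-0.3748, -0.9271)
n_1 = (+0.5169, -0.8560)
n_2 = (+0.9769, -0.2136)
n_3 = (-0.2870, +0.9579)
n_4 = (-0.9895, -0.1446)
  (0,1): δ = 126.86°  ·
  (0,2): δ = 80.32°  ·
  (0,3): δ = 38.69°  ✓
  (0,4): δ = 120.33°  ·
  (1,2): δ = 133.46°  ·
  (1,3): δ = 14.45°  ✓
  (1,4): δ = 67.19°  ·
  (2,3): δ = 60.99°  ·
  (2,4): δ = 20.65°  ✓
  (3,4): δ = 98.36°  ·
antipodal pairs: 3

count = 3; pairs: (0,3), (1,3), (2,4)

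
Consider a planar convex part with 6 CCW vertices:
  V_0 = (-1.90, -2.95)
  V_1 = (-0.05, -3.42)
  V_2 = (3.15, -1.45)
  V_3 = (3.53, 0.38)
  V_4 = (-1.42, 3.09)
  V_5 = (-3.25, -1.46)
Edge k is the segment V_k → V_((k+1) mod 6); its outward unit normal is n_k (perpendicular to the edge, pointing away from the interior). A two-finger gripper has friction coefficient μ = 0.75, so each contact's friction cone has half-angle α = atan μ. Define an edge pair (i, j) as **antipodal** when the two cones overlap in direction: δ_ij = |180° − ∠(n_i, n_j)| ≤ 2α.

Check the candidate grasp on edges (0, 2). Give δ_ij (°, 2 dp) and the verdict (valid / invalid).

δ = 87.48°, invalid

α = atan 0.75 = 36.87°;  2α = 73.74°
edge 0: e_0 = (+1.85, -0.47);  n_0 = (-0.2462, -0.9692)
edge 2: e_2 = (+0.38, +1.83);  n_2 = (+0.9791, -0.2033)
∠(n_0, n_2) = 92.52°
δ = |180° − 92.52°| = 87.48°
87.48° > 2α = 73.74°  →  invalid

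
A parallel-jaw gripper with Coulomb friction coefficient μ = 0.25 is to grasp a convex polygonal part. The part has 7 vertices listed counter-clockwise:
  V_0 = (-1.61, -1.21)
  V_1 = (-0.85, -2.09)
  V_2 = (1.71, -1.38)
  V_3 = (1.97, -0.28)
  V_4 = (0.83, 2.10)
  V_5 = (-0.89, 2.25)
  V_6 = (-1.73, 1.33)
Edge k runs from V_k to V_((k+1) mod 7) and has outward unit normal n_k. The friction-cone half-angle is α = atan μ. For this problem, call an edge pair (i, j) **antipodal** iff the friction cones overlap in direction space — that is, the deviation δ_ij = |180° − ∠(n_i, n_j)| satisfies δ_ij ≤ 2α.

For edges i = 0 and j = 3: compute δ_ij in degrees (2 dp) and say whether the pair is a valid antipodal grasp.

δ = 15.22°, valid

α = atan 0.25 = 14.04°;  2α = 28.07°
edge 0: e_0 = (+0.76, -0.88);  n_0 = (-0.7568, -0.6536)
edge 3: e_3 = (-1.14, +2.38);  n_3 = (+0.9019, +0.4320)
∠(n_0, n_3) = 164.78°
δ = |180° − 164.78°| = 15.22°
15.22° ≤ 2α = 28.07°  →  valid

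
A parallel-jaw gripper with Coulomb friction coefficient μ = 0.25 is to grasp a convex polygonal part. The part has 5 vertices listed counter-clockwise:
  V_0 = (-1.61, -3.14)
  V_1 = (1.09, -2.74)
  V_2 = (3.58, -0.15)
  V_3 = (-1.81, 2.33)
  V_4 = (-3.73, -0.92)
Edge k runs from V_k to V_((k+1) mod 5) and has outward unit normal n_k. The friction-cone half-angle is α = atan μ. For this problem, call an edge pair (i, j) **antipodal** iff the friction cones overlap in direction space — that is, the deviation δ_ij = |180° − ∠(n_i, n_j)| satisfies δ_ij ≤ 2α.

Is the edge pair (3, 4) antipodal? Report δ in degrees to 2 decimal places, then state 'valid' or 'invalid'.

α = atan 0.25 = 14.04°;  2α = 28.07°
edge 3: e_3 = (-1.92, -3.25);  n_3 = (-0.8610, +0.5086)
edge 4: e_4 = (+2.12, -2.22);  n_4 = (-0.7232, -0.6906)
∠(n_3, n_4) = 74.25°
δ = |180° − 74.25°| = 105.75°
105.75° > 2α = 28.07°  →  invalid

δ = 105.75°, invalid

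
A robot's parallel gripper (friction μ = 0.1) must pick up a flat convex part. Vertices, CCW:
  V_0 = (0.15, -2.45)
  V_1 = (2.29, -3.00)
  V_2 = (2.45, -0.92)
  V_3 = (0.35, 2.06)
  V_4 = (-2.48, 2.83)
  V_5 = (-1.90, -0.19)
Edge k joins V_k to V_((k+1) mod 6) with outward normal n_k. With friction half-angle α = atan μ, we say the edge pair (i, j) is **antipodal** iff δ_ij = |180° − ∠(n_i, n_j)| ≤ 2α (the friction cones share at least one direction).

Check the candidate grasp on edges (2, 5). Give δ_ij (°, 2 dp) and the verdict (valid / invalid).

α = atan 0.1 = 5.71°;  2α = 11.42°
edge 2: e_2 = (-2.10, +2.98);  n_2 = (+0.8174, +0.5760)
edge 5: e_5 = (+2.05, -2.26);  n_5 = (-0.7407, -0.6719)
∠(n_2, n_5) = 172.96°
δ = |180° − 172.96°| = 7.04°
7.04° ≤ 2α = 11.42°  →  valid

δ = 7.04°, valid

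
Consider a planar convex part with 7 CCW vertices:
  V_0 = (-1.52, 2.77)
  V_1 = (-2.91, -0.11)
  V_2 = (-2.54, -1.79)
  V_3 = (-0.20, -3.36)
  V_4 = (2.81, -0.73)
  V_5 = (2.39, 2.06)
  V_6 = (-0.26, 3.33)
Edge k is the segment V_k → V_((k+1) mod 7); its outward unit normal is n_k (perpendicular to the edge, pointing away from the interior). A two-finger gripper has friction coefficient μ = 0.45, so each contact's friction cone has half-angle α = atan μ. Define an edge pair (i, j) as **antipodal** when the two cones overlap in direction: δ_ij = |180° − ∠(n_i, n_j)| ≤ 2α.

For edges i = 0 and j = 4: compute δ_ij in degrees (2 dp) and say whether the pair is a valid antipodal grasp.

α = atan 0.45 = 24.23°;  2α = 48.46°
edge 0: e_0 = (-1.39, -2.88);  n_0 = (-0.9006, +0.4347)
edge 4: e_4 = (-0.42, +2.79);  n_4 = (+0.9889, +0.1489)
∠(n_0, n_4) = 145.68°
δ = |180° − 145.68°| = 34.32°
34.32° ≤ 2α = 48.46°  →  valid

δ = 34.32°, valid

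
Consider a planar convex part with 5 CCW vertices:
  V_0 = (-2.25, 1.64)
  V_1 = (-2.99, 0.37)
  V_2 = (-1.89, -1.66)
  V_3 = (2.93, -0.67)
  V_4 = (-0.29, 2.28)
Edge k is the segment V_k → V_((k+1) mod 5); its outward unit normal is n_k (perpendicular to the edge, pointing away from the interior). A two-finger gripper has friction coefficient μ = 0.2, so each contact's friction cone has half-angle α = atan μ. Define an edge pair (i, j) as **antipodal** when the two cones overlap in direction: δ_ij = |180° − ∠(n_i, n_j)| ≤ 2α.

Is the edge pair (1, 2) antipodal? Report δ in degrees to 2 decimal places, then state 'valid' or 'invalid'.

α = atan 0.2 = 11.31°;  2α = 22.62°
edge 1: e_1 = (+1.10, -2.03);  n_1 = (-0.8792, -0.4764)
edge 2: e_2 = (+4.82, +0.99);  n_2 = (+0.2012, -0.9796)
∠(n_1, n_2) = 73.15°
δ = |180° − 73.15°| = 106.85°
106.85° > 2α = 22.62°  →  invalid

δ = 106.85°, invalid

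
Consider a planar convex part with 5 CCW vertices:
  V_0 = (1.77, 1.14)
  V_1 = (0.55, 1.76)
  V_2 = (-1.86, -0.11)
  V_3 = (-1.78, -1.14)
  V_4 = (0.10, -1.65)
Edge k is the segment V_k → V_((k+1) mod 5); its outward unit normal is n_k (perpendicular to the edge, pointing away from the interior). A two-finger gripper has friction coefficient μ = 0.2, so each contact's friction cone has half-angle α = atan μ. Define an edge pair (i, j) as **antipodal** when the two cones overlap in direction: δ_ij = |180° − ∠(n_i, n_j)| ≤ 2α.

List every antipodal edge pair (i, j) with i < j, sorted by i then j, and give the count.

α = atan 0.2 = 11.31°;  2α = 22.62°
n_0 = (+0.4530, +0.8915)
n_1 = (-0.6130, +0.7901)
n_2 = (-0.9970, -0.0774)
n_3 = (-0.2618, -0.9651)
n_4 = (+0.8580, -0.5136)
  (0,1): δ = 115.25°  ·
  (0,2): δ = 58.62°  ·
  (0,3): δ = 11.76°  ✓
  (0,4): δ = 86.04°  ·
  (1,2): δ = 123.37°  ·
  (1,3): δ = 52.99°  ·
  (1,4): δ = 21.29°  ✓
  (2,3): δ = 109.62°  ·
  (2,4): δ = 35.34°  ·
  (3,4): δ = 105.73°  ·
antipodal pairs: 2

count = 2; pairs: (0,3), (1,4)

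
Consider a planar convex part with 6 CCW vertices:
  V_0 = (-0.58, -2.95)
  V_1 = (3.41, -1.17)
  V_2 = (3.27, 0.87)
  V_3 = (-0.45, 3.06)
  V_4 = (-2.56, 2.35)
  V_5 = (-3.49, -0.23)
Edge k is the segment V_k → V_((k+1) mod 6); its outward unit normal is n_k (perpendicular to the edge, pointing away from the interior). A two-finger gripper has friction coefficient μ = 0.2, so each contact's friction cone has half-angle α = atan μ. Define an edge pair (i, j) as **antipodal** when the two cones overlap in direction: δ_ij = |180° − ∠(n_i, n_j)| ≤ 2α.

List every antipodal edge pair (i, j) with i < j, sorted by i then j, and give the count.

count = 2; pairs: (0,3), (2,5)

α = atan 0.2 = 11.31°;  2α = 22.62°
n_0 = (+0.4074, -0.9132)
n_1 = (+0.9977, +0.0685)
n_2 = (+0.5073, +0.8618)
n_3 = (-0.3189, +0.9478)
n_4 = (-0.9407, +0.3391)
n_5 = (-0.6829, -0.7306)
  (0,1): δ = 110.12°  ·
  (0,2): δ = 54.53°  ·
  (0,3): δ = 5.44°  ✓
  (0,4): δ = 46.14°  ·
  (0,5): δ = 112.89°  ·
  (1,2): δ = 124.41°  ·
  (1,3): δ = 75.33°  ·
  (1,4): δ = 23.75°  ·
  (1,5): δ = 43.01°  ·
  (2,3): δ = 130.92°  ·
  (2,4): δ = 79.34°  ·
  (2,5): δ = 12.58°  ✓
  (3,4): δ = 128.42°  ·
  (3,5): δ = 61.66°  ·
  (4,5): δ = 113.24°  ·
antipodal pairs: 2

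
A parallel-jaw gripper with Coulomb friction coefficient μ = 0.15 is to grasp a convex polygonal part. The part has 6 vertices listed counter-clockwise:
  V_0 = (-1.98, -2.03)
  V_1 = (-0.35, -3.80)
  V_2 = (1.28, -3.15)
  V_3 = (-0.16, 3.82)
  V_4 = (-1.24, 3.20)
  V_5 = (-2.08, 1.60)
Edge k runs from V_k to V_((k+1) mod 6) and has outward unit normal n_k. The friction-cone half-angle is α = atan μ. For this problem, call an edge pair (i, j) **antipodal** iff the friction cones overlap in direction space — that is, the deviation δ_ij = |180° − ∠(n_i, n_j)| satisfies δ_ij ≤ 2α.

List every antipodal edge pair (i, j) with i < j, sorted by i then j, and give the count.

α = atan 0.15 = 8.53°;  2α = 17.06°
n_0 = (-0.7356, -0.6774)
n_1 = (+0.3704, -0.9289)
n_2 = (+0.9793, +0.2023)
n_3 = (-0.4979, +0.8673)
n_4 = (-0.8854, +0.4648)
n_5 = (-0.9996, -0.0275)
  (0,1): δ = 110.90°  ·
  (0,2): δ = 30.97°  ·
  (0,3): δ = 77.22°  ·
  (0,4): δ = 109.66°  ·
  (0,5): δ = 138.94°  ·
  (1,2): δ = 100.07°  ·
  (1,3): δ = 8.12°  ✓
  (1,4): δ = 40.56°  ·
  (1,5): δ = 69.84°  ·
  (2,3): δ = 71.81°  ·
  (2,4): δ = 39.37°  ·
  (2,5): δ = 10.10°  ✓
  (3,4): δ = 147.56°  ·
  (3,5): δ = 118.28°  ·
  (4,5): δ = 150.72°  ·
antipodal pairs: 2

count = 2; pairs: (1,3), (2,5)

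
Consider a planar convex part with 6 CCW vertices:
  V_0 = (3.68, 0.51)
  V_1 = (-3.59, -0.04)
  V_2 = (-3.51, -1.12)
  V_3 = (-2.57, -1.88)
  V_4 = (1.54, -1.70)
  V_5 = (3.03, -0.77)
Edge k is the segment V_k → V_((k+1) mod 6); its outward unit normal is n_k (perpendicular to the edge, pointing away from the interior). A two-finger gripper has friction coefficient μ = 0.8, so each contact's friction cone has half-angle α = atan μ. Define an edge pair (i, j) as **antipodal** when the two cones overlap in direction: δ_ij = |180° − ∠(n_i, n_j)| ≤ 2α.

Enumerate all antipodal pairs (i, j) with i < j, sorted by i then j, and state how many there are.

α = atan 0.8 = 38.66°;  2α = 77.32°
n_0 = (-0.0754, +0.9972)
n_1 = (-0.9973, -0.0739)
n_2 = (-0.6287, -0.7776)
n_3 = (+0.0438, -0.9990)
n_4 = (+0.5295, -0.8483)
n_5 = (+0.8916, -0.4528)
  (0,1): δ = 90.09°  ·
  (0,2): δ = 43.28°  ✓
  (0,3): δ = 1.82°  ✓
  (0,4): δ = 27.64°  ✓
  (0,5): δ = 58.75°  ✓
  (1,2): δ = 133.19°  ·
  (1,3): δ = 91.73°  ·
  (1,4): δ = 62.27°  ✓
  (1,5): δ = 31.16°  ✓
  (2,3): δ = 138.54°  ·
  (2,4): δ = 109.07°  ·
  (2,5): δ = 77.97°  ·
  (3,4): δ = 150.54°  ·
  (3,5): δ = 119.43°  ·
  (4,5): δ = 148.89°  ·
antipodal pairs: 6

count = 6; pairs: (0,2), (0,3), (0,4), (0,5), (1,4), (1,5)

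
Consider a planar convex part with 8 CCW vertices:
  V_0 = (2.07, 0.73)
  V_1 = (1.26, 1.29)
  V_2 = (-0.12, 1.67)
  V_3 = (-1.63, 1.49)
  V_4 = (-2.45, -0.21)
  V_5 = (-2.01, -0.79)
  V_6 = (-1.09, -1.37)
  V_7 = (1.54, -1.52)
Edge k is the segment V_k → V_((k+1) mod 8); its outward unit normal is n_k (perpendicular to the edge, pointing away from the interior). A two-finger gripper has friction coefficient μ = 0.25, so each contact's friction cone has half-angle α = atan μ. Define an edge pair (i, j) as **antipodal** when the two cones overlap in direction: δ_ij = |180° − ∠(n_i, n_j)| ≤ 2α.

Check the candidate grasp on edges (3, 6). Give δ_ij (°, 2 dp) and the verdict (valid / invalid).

δ = 67.51°, invalid

α = atan 0.25 = 14.04°;  2α = 28.07°
edge 3: e_3 = (-0.82, -1.70);  n_3 = (-0.9007, +0.4345)
edge 6: e_6 = (+2.63, -0.15);  n_6 = (-0.0569, -0.9984)
∠(n_3, n_6) = 112.49°
δ = |180° − 112.49°| = 67.51°
67.51° > 2α = 28.07°  →  invalid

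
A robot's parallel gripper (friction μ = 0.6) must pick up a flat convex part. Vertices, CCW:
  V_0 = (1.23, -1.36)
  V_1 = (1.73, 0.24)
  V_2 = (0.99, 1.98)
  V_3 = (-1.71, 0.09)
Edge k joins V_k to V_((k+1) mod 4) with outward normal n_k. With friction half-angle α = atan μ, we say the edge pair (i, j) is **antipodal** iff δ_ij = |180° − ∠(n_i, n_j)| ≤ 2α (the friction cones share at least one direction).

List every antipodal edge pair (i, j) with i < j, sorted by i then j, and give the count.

α = atan 0.6 = 30.96°;  2α = 61.93°
n_0 = (+0.9545, -0.2983)
n_1 = (+0.9202, +0.3914)
n_2 = (-0.5735, +0.8192)
n_3 = (-0.4423, -0.8969)
  (0,1): δ = 139.61°  ·
  (0,2): δ = 37.65°  ✓
  (0,3): δ = 81.10°  ·
  (1,2): δ = 78.05°  ·
  (1,3): δ = 40.71°  ✓
  (2,3): δ = 61.24°  ✓
antipodal pairs: 3

count = 3; pairs: (0,2), (1,3), (2,3)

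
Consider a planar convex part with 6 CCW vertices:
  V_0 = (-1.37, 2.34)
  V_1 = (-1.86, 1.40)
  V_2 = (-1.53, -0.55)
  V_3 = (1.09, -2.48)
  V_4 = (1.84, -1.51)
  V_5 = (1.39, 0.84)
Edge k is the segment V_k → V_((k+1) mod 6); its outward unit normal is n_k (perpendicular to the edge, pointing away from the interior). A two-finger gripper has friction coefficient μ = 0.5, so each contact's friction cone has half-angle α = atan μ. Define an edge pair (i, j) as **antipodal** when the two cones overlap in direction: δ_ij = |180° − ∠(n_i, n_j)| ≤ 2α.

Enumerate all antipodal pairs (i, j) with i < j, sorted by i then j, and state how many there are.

α = atan 0.5 = 26.57°;  2α = 53.13°
n_0 = (-0.8868, +0.4622)
n_1 = (-0.9860, -0.1669)
n_2 = (-0.5931, -0.8051)
n_3 = (+0.7911, -0.6117)
n_4 = (+0.9822, +0.1881)
n_5 = (+0.4775, +0.8786)
  (0,1): δ = 142.86°  ·
  (0,2): δ = 98.84°  ·
  (0,3): δ = 10.18°  ✓
  (0,4): δ = 38.37°  ✓
  (0,5): δ = 89.01°  ·
  (1,2): δ = 135.98°  ·
  (1,3): δ = 47.32°  ✓
  (1,4): δ = 1.24°  ✓
  (1,5): δ = 51.87°  ✓
  (2,3): δ = 91.33°  ·
  (2,4): δ = 42.78°  ✓
  (2,5): δ = 7.85°  ✓
  (3,4): δ = 131.45°  ·
  (3,5): δ = 80.81°  ·
  (4,5): δ = 129.36°  ·
antipodal pairs: 7

count = 7; pairs: (0,3), (0,4), (1,3), (1,4), (1,5), (2,4), (2,5)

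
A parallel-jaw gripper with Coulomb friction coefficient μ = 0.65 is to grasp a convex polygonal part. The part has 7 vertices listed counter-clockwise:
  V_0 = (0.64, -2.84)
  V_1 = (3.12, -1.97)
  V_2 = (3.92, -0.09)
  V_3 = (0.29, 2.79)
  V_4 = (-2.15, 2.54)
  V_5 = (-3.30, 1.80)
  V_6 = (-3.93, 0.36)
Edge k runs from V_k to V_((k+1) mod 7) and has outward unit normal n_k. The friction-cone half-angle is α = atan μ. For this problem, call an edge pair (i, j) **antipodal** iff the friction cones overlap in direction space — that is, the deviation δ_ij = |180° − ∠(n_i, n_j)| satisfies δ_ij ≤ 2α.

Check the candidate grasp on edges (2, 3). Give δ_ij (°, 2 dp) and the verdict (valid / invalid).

δ = 135.72°, invalid

α = atan 0.65 = 33.02°;  2α = 66.05°
edge 2: e_2 = (-3.63, +2.88);  n_2 = (+0.6215, +0.7834)
edge 3: e_3 = (-2.44, -0.25);  n_3 = (-0.1019, +0.9948)
∠(n_2, n_3) = 44.28°
δ = |180° − 44.28°| = 135.72°
135.72° > 2α = 66.05°  →  invalid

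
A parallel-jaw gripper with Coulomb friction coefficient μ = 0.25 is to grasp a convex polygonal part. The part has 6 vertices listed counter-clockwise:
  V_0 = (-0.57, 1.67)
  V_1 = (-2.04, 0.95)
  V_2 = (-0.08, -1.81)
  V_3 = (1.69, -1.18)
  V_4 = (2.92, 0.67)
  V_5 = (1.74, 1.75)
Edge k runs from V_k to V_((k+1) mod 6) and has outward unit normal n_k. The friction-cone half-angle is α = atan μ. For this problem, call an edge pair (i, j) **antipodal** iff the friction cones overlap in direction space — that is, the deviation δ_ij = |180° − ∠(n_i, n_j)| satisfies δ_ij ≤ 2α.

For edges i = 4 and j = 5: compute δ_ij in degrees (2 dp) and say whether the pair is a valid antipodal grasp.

δ = 135.55°, invalid

α = atan 0.25 = 14.04°;  2α = 28.07°
edge 4: e_4 = (-1.18, +1.08);  n_4 = (+0.6752, +0.7377)
edge 5: e_5 = (-2.31, -0.08);  n_5 = (-0.0346, +0.9994)
∠(n_4, n_5) = 44.45°
δ = |180° − 44.45°| = 135.55°
135.55° > 2α = 28.07°  →  invalid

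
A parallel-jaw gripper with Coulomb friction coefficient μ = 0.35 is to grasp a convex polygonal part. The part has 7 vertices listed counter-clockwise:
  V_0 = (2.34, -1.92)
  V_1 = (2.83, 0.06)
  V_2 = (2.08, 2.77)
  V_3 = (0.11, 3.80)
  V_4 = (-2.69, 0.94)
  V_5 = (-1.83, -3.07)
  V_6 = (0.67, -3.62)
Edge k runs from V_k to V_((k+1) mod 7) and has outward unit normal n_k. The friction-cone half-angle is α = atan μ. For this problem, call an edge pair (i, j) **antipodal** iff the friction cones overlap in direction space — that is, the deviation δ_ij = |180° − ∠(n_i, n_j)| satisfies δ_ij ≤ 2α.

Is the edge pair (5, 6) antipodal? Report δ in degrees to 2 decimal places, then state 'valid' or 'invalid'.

α = atan 0.35 = 19.29°;  2α = 38.58°
edge 5: e_5 = (+2.50, -0.55);  n_5 = (-0.2149, -0.9766)
edge 6: e_6 = (+1.67, +1.70);  n_6 = (+0.7134, -0.7008)
∠(n_5, n_6) = 57.92°
δ = |180° − 57.92°| = 122.08°
122.08° > 2α = 38.58°  →  invalid

δ = 122.08°, invalid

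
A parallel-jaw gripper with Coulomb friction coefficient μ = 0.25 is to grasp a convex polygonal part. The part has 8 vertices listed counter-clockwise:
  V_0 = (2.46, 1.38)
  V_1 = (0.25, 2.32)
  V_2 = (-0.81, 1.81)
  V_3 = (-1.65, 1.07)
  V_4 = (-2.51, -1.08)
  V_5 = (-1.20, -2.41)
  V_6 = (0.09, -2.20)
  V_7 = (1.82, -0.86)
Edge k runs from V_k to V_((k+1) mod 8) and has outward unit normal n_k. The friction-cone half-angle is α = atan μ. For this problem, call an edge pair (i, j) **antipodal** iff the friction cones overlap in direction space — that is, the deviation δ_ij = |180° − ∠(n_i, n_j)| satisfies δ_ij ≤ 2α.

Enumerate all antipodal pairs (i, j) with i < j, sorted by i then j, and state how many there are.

count = 5; pairs: (0,4), (1,5), (1,6), (2,6), (3,7)

α = atan 0.25 = 14.04°;  2α = 28.07°
n_0 = (+0.3914, +0.9202)
n_1 = (-0.4336, +0.9011)
n_2 = (-0.6610, +0.7504)
n_3 = (-0.9285, +0.3714)
n_4 = (-0.7124, -0.7017)
n_5 = (+0.1607, -0.9870)
n_6 = (+0.6124, -0.7906)
n_7 = (+0.9615, -0.2747)
  (0,1): δ = 131.26°  ·
  (0,2): δ = 115.58°  ·
  (0,3): δ = 88.76°  ·
  (0,4): δ = 22.39°  ✓
  (0,5): δ = 32.29°  ·
  (0,6): δ = 60.80°  ·
  (0,7): δ = 97.10°  ·
  (1,2): δ = 164.32°  ·
  (1,3): δ = 137.50°  ·
  (1,4): δ = 71.13°  ·
  (1,5): δ = 16.45°  ✓
  (1,6): δ = 12.07°  ✓
  (1,7): δ = 48.36°  ·
  (2,3): δ = 153.18°  ·
  (2,4): δ = 86.81°  ·
  (2,5): δ = 32.13°  ·
  (2,6): δ = 3.62°  ✓
  (2,7): δ = 32.68°  ·
  (3,4): δ = 113.63°  ·
  (3,5): δ = 58.95°  ·
  (3,6): δ = 30.44°  ·
  (3,7): δ = 5.86°  ✓
  (4,5): δ = 125.32°  ·
  (4,6): δ = 96.81°  ·
  (4,7): δ = 60.51°  ·
  (5,6): δ = 151.49°  ·
  (5,7): δ = 115.19°  ·
  (6,7): δ = 143.71°  ·
antipodal pairs: 5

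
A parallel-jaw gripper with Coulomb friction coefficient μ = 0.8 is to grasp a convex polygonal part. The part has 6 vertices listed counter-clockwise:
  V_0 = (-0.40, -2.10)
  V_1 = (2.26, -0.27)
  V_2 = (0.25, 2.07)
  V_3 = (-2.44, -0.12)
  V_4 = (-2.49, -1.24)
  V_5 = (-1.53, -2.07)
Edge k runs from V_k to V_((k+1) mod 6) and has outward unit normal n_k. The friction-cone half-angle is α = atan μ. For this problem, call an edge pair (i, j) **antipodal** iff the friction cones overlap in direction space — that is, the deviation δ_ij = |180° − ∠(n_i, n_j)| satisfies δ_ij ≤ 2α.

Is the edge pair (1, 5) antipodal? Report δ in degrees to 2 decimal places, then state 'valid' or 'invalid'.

α = atan 0.8 = 38.66°;  2α = 77.32°
edge 1: e_1 = (-2.01, +2.34);  n_1 = (+0.7586, +0.6516)
edge 5: e_5 = (+1.13, -0.03);  n_5 = (-0.0265, -0.9996)
∠(n_1, n_5) = 132.18°
δ = |180° − 132.18°| = 47.82°
47.82° ≤ 2α = 77.32°  →  valid

δ = 47.82°, valid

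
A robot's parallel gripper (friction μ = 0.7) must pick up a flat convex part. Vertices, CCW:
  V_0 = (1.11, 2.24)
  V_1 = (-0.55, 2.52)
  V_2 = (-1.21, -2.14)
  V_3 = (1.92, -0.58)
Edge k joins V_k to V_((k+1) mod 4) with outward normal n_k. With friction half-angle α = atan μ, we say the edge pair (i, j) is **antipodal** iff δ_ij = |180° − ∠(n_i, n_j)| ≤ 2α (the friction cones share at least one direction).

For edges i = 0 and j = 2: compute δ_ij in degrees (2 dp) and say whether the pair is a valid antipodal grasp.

α = atan 0.7 = 34.99°;  2α = 69.98°
edge 0: e_0 = (-1.66, +0.28);  n_0 = (+0.1663, +0.9861)
edge 2: e_2 = (+3.13, +1.56);  n_2 = (+0.4461, -0.8950)
∠(n_0, n_2) = 143.93°
δ = |180° − 143.93°| = 36.07°
36.07° ≤ 2α = 69.98°  →  valid

δ = 36.07°, valid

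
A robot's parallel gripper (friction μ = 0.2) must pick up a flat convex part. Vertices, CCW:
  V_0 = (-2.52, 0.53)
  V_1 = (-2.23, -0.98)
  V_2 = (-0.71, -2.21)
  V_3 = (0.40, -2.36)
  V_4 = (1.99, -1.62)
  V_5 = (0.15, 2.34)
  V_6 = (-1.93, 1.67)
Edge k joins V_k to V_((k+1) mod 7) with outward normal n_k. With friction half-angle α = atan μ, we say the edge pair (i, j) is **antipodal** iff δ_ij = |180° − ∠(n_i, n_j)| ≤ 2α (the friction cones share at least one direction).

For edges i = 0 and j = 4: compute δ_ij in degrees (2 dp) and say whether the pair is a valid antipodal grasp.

δ = 14.05°, valid

α = atan 0.2 = 11.31°;  2α = 22.62°
edge 0: e_0 = (+0.29, -1.51);  n_0 = (-0.9821, -0.1886)
edge 4: e_4 = (-1.84, +3.96);  n_4 = (+0.9069, +0.4214)
∠(n_0, n_4) = 165.95°
δ = |180° − 165.95°| = 14.05°
14.05° ≤ 2α = 22.62°  →  valid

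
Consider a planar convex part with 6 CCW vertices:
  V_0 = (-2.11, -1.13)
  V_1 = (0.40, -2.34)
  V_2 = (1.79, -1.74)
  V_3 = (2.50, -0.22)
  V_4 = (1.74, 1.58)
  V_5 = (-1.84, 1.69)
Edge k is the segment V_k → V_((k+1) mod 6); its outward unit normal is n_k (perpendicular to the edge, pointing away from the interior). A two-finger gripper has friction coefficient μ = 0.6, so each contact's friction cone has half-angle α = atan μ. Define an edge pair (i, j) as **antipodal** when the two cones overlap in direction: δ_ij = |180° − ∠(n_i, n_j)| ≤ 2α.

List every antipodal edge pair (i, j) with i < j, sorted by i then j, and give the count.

α = atan 0.6 = 30.96°;  2α = 61.93°
n_0 = (-0.4342, -0.9008)
n_1 = (+0.3963, -0.9181)
n_2 = (+0.9060, -0.4232)
n_3 = (+0.9212, +0.3890)
n_4 = (+0.0307, +0.9995)
n_5 = (-0.9954, +0.0953)
  (0,1): δ = 130.91°  ·
  (0,2): δ = 89.30°  ·
  (0,3): δ = 41.37°  ✓
  (0,4): δ = 23.98°  ✓
  (0,5): δ = 110.27°  ·
  (1,2): δ = 138.39°  ·
  (1,3): δ = 90.46°  ·
  (1,4): δ = 25.11°  ✓
  (1,5): δ = 61.18°  ✓
  (2,3): δ = 132.07°  ·
  (2,4): δ = 66.72°  ·
  (2,5): δ = 19.57°  ✓
  (3,4): δ = 114.65°  ·
  (3,5): δ = 28.36°  ✓
  (4,5): δ = 93.71°  ·
antipodal pairs: 6

count = 6; pairs: (0,3), (0,4), (1,4), (1,5), (2,5), (3,5)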